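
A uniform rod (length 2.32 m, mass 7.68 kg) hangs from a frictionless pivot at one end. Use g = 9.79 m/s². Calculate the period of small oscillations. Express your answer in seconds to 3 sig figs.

2.50 s

For a physical pendulum T = 2π√(I/(mgd)), with d = 1.160 m from pivot to centre of mass.
I_cm = mL²/12 = 7.68 × 2.32²/12 = 3.445 kg·m²; I = I_cm + md² = 3.445 + 7.68 × 1.160² = 13.78 kg·m².
T = 2π√(13.78/(7.68 × 9.79 × 1.160)) = 2.50 s.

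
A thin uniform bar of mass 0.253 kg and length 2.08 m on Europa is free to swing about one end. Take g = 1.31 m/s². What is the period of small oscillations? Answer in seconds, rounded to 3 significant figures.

For a physical pendulum T = 2π√(I/(mgd)), with d = 1.040 m from pivot to centre of mass.
I_cm = mL²/12 = 0.253 × 2.08²/12 = 0.09121 kg·m²; I = I_cm + md² = 0.09121 + 0.253 × 1.040² = 0.3649 kg·m².
T = 2π√(0.3649/(0.253 × 1.31 × 1.040)) = 6.46 s.

6.46 s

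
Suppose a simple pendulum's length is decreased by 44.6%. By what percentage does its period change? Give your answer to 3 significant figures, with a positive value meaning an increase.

-25.6%

T ∝ √L, so T'/T = √(0.5540) = 0.7443.
Percentage change in T = (0.7443 − 1) × 100% = -25.6%.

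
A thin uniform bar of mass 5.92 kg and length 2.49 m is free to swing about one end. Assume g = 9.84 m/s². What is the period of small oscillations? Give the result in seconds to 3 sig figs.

For a physical pendulum T = 2π√(I/(mgd)), with d = 1.245 m from pivot to centre of mass.
I_cm = mL²/12 = 5.92 × 2.49²/12 = 3.059 kg·m²; I = I_cm + md² = 3.059 + 5.92 × 1.245² = 12.23 kg·m².
T = 2π√(12.23/(5.92 × 9.84 × 1.245)) = 2.58 s.

2.58 s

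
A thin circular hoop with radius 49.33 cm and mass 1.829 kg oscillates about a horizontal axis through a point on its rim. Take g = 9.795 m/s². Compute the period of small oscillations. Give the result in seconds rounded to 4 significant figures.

I_cm = mr² = 0.44508 kg·m². The pivot is at distance d = 0.4933 m from the centre of mass.
By the parallel-axis theorem, I = I_cm + md² = 0.44508 + 0.44508 = 0.89016 kg·m².
T = 2π√(I/(mgd)) = 2π√(0.89016/(1.829 × 9.795 × 0.4933)) = 1.994 s.

1.994 s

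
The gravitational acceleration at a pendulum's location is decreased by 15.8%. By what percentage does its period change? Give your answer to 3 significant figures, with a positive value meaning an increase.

T ∝ 1/√g, so T'/T = 1/√(0.8420) = 1.090.
Percentage change in T = (1.090 − 1) × 100% = 8.98%.

8.98%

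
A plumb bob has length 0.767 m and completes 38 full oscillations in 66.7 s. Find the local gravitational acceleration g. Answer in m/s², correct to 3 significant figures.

9.83 m/s²

T = 66.7/38 = 1.755 s.
From T = 2π√(L/g), g = 4π²L/T² = 4π² × 0.767/1.755² = 9.83 m/s².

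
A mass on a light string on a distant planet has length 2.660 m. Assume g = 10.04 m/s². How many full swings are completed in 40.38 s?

T = 2π√(L/g) = 2π√(2.660/10.04) = 3.2341 s.
Number of complete oscillations = ⌊40.38/3.2341⌋ = ⌊12.486⌋ = 12.

12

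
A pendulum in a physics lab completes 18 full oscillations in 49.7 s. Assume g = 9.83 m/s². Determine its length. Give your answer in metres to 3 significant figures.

T = 49.7/18 = 2.761 s.
From T = 2π√(L/g), L = gT²/(4π²) = 9.83 × 2.761²/(4π²) = 1.90 m.

1.90 m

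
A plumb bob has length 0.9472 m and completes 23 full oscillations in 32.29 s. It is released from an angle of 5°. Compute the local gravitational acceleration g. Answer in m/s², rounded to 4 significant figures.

18.97 m/s²

T = 32.29/23 = 1.4039 s.
From T = 2π√(L/g), g = 4π²L/T² = 4π² × 0.9472/1.4039² = 18.97 m/s².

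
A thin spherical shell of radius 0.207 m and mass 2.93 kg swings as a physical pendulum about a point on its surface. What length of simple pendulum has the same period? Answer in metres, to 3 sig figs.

0.345 m

The equivalent simple-pendulum length is L_eq = I/(md), where I is about the pivot and d = 0.2070 m.
I_cm = (2/3)mR² = 0.08370 kg·m², so I = I_cm + md² = 0.08370 + 0.1255 = 0.2092 kg·m².
L_eq = 0.2092/(2.93 × 0.2070) = 0.345 m.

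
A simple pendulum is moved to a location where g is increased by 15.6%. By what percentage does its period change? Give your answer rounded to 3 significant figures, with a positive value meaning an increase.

-6.99%

T ∝ 1/√g, so T'/T = 1/√(1.156) = 0.9301.
Percentage change in T = (0.9301 − 1) × 100% = -6.99%.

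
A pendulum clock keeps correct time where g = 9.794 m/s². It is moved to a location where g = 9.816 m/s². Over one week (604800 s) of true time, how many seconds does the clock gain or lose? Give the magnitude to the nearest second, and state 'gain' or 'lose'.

The clock's period scales as T ∝ 1/√g, so T'/T = √(9.794/9.816) = 0.998879.
In 604800 s of true time the clock registers 604800/0.998879 = 605478.9 s, so it gains 679 s.

gain 679 s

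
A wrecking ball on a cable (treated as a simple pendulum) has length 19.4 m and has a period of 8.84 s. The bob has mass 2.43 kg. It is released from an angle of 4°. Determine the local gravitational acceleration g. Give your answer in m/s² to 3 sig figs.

From T = 2π√(L/g), g = 4π²L/T² = 4π² × 19.4/8.840² = 9.80 m/s².

9.80 m/s²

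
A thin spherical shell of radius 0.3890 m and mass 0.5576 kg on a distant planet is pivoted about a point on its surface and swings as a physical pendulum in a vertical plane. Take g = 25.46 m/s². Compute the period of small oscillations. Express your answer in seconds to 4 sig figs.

1.003 s

I_cm = (2/3)mr² = 0.056251 kg·m². The pivot is at distance d = 0.3890 m from the centre of mass.
By the parallel-axis theorem, I = I_cm + md² = 0.056251 + 0.084377 = 0.14063 kg·m².
T = 2π√(I/(mgd)) = 2π√(0.14063/(0.5576 × 25.46 × 0.3890)) = 1.003 s.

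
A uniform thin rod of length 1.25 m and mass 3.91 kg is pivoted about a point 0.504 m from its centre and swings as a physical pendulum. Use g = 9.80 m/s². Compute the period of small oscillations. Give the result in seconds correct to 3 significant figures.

1.75 s

For a physical pendulum T = 2π√(I/(mgd)), with d = 0.5040 m from pivot to centre of mass.
I_cm = mL²/12 = 3.91 × 1.25²/12 = 0.5091 kg·m²; I = I_cm + md² = 0.5091 + 3.91 × 0.5040² = 1.502 kg·m².
T = 2π√(1.502/(3.91 × 9.80 × 0.5040)) = 1.75 s.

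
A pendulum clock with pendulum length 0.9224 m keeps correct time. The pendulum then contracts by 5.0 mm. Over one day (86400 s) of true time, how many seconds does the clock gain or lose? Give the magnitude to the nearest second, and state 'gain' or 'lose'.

T ∝ √L, so T'/T = √(0.91740/0.9224) = 0.997286.
In 86400 s of true time the clock registers 86400/0.997286 = 86635.1 s, so it gains 235 s.

gain 235 s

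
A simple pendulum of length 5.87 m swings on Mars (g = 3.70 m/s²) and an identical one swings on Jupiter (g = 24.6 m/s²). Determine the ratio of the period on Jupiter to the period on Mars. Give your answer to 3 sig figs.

0.388

T ∝ 1/√g, so T₂/T₁ = √(g₁/g₂) = √(3.70/24.6) = 0.388.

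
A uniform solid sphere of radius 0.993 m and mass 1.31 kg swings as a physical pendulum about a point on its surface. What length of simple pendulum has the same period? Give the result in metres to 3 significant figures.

The equivalent simple-pendulum length is L_eq = I/(md), where I is about the pivot and d = 0.9930 m.
I_cm = (2/5)mR² = 0.5167 kg·m², so I = I_cm + md² = 0.5167 + 1.292 = 1.808 kg·m².
L_eq = 1.808/(1.31 × 0.9930) = 1.39 m.

1.39 m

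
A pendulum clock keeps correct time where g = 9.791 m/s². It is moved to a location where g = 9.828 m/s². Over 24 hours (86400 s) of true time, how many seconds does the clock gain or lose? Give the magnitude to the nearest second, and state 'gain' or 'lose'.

gain 163 s

The clock's period scales as T ∝ 1/√g, so T'/T = √(9.791/9.828) = 0.998116.
In 86400 s of true time the clock registers 86400/0.998116 = 86563.1 s, so it gains 163 s.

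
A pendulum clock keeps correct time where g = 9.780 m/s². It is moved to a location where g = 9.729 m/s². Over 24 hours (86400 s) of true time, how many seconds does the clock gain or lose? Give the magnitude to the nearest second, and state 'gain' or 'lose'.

The clock's period scales as T ∝ 1/√g, so T'/T = √(9.780/9.729) = 1.00262.
In 86400 s of true time the clock registers 86400/1.00262 = 86174.4 s, so it loses 226 s.

lose 226 s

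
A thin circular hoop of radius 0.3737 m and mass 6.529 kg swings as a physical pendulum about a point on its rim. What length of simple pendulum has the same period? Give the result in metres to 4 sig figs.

The equivalent simple-pendulum length is L_eq = I/(md), where I is about the pivot and d = 0.37370 m.
I_cm = mR² = 0.91179 kg·m², so I = I_cm + md² = 0.91179 + 0.91179 = 1.8236 kg·m².
L_eq = 1.8236/(6.529 × 0.37370) = 0.7474 m.

0.7474 m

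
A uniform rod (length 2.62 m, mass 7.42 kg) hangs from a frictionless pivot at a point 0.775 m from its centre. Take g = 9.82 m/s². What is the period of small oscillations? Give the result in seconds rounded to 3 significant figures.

For a physical pendulum T = 2π√(I/(mgd)), with d = 0.7750 m from pivot to centre of mass.
I_cm = mL²/12 = 7.42 × 2.62²/12 = 4.244 kg·m²; I = I_cm + md² = 4.244 + 7.42 × 0.7750² = 8.701 kg·m².
T = 2π√(8.701/(7.42 × 9.82 × 0.7750)) = 2.47 s.

2.47 s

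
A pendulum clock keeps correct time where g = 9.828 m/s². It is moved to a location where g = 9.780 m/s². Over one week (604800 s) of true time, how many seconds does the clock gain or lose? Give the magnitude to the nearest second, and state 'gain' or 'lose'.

lose 1479 s

The clock's period scales as T ∝ 1/√g, so T'/T = √(9.828/9.780) = 1.00245.
In 604800 s of true time the clock registers 604800/1.00245 = 603321.3 s, so it loses 1479 s.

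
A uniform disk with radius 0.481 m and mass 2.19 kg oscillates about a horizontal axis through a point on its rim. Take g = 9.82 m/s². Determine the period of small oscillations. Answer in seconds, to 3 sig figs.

I_cm = ½mr² = 0.2533 kg·m². The pivot is at distance d = 0.481 m from the centre of mass.
By the parallel-axis theorem, I = I_cm + md² = 0.2533 + 0.5067 = 0.7600 kg·m².
T = 2π√(I/(mgd)) = 2π√(0.7600/(2.19 × 9.82 × 0.481)) = 1.70 s.

1.70 s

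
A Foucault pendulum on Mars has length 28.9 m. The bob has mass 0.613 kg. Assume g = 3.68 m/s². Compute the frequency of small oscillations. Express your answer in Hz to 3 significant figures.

0.0568 Hz

T = 2π√(L/g) = 2π√(28.9/3.68) = 17.61 s, so f = 1/T = 0.0568 Hz.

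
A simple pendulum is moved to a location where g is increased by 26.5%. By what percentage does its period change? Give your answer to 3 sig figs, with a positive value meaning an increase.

-11.1%

T ∝ 1/√g, so T'/T = 1/√(1.265) = 0.8891.
Percentage change in T = (0.8891 − 1) × 100% = -11.1%.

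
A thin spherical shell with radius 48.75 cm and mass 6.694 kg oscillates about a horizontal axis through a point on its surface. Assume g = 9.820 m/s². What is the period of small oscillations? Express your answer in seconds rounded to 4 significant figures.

I_cm = (2/3)mr² = 1.0606 kg·m². The pivot is at distance d = 0.4875 m from the centre of mass.
By the parallel-axis theorem, I = I_cm + md² = 1.0606 + 1.5909 = 2.6515 kg·m².
T = 2π√(I/(mgd)) = 2π√(2.6515/(6.694 × 9.820 × 0.4875)) = 1.807 s.

1.807 s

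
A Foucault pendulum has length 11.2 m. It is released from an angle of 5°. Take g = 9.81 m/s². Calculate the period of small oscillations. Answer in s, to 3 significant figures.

6.71 s

T = 2π√(L/g) = 2π√(11.2/9.81) = 2π × 1.068 = 6.71 s.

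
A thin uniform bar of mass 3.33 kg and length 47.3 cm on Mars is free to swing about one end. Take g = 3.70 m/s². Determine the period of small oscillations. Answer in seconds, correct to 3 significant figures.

1.83 s

For a physical pendulum T = 2π√(I/(mgd)), with d = 0.2365 m from pivot to centre of mass.
I_cm = mL²/12 = 3.33 × 0.473²/12 = 0.06208 kg·m²; I = I_cm + md² = 0.06208 + 3.33 × 0.2365² = 0.2483 kg·m².
T = 2π√(0.2483/(3.33 × 3.70 × 0.2365)) = 1.83 s.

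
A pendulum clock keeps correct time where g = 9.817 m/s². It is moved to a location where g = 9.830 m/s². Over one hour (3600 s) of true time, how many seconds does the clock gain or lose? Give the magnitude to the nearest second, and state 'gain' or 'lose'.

gain 2 s

The clock's period scales as T ∝ 1/√g, so T'/T = √(9.817/9.830) = 0.999339.
In 3600 s of true time the clock registers 3600/0.999339 = 3602.4 s, so it gains 2 s.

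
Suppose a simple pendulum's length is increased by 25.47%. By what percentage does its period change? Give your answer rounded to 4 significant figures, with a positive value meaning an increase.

T ∝ √L, so T'/T = √(1.2547) = 1.1201.
Percentage change in T = (1.1201 − 1) × 100% = 12.01%.

12.01%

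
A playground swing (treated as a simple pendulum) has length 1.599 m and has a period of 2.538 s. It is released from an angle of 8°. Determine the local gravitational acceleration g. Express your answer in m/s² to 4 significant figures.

From T = 2π√(L/g), g = 4π²L/T² = 4π² × 1.599/2.5380² = 9.800 m/s².

9.800 m/s²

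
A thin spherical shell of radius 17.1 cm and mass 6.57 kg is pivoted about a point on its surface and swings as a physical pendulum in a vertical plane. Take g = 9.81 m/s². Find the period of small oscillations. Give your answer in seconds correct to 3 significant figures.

1.07 s

I_cm = (2/3)mr² = 0.1281 kg·m². The pivot is at distance d = 0.171 m from the centre of mass.
By the parallel-axis theorem, I = I_cm + md² = 0.1281 + 0.1921 = 0.3202 kg·m².
T = 2π√(I/(mgd)) = 2π√(0.3202/(6.57 × 9.81 × 0.171)) = 1.07 s.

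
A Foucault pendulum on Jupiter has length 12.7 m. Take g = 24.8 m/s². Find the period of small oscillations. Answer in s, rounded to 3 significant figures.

T = 2π√(L/g) = 2π√(12.7/24.8) = 2π × 0.7156 = 4.50 s.

4.50 s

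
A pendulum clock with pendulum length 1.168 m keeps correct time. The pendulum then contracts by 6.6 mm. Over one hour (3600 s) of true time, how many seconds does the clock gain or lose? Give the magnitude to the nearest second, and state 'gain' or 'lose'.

gain 10 s

T ∝ √L, so T'/T = √(1.16140/1.168) = 0.997171.
In 3600 s of true time the clock registers 3600/0.997171 = 3610.2 s, so it gains 10 s.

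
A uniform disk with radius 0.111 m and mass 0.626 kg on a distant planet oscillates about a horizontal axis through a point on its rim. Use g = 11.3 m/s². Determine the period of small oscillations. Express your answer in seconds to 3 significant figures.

0.763 s

I_cm = ½mr² = 0.003856 kg·m². The pivot is at distance d = 0.111 m from the centre of mass.
By the parallel-axis theorem, I = I_cm + md² = 0.003856 + 0.007713 = 0.01157 kg·m².
T = 2π√(I/(mgd)) = 2π√(0.01157/(0.626 × 11.3 × 0.111)) = 0.763 s.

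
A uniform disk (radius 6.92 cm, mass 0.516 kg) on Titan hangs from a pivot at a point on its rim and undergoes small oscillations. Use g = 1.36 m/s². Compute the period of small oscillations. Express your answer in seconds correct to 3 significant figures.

I_cm = ½mr² = 0.001235 kg·m². The pivot is at distance d = 0.0692 m from the centre of mass.
By the parallel-axis theorem, I = I_cm + md² = 0.001235 + 0.002471 = 0.003706 kg·m².
T = 2π√(I/(mgd)) = 2π√(0.003706/(0.516 × 1.36 × 0.0692)) = 1.74 s.

1.74 s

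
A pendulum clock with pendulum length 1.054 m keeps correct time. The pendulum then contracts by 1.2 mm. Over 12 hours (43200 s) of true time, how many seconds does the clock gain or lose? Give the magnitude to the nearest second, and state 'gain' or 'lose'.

T ∝ √L, so T'/T = √(1.05280/1.054) = 0.999431.
In 43200 s of true time the clock registers 43200/0.999431 = 43224.6 s, so it gains 25 s.

gain 25 s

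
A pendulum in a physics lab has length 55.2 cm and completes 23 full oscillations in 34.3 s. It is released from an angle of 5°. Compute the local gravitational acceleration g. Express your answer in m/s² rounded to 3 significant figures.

T = 34.3/23 = 1.491 s.
From T = 2π√(L/g), g = 4π²L/T² = 4π² × 0.552/1.491² = 9.80 m/s².

9.80 m/s²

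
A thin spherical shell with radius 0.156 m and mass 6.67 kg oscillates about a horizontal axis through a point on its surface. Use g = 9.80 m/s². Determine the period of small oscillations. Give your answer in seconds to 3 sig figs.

I_cm = (2/3)mr² = 0.1082 kg·m². The pivot is at distance d = 0.156 m from the centre of mass.
By the parallel-axis theorem, I = I_cm + md² = 0.1082 + 0.1623 = 0.2705 kg·m².
T = 2π√(I/(mgd)) = 2π√(0.2705/(6.67 × 9.80 × 0.156)) = 1.02 s.

1.02 s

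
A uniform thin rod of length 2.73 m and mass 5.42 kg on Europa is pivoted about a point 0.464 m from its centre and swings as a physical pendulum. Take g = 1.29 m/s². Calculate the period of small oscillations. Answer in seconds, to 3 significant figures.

For a physical pendulum T = 2π√(I/(mgd)), with d = 0.4640 m from pivot to centre of mass.
I_cm = mL²/12 = 5.42 × 2.73²/12 = 3.366 kg·m²; I = I_cm + md² = 3.366 + 5.42 × 0.4640² = 4.533 kg·m².
T = 2π√(4.533/(5.42 × 1.29 × 0.4640)) = 7.43 s.

7.43 s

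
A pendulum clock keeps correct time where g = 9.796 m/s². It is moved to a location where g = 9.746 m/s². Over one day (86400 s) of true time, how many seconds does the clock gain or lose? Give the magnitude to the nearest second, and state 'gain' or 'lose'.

The clock's period scales as T ∝ 1/√g, so T'/T = √(9.796/9.746) = 1.00256.
In 86400 s of true time the clock registers 86400/1.00256 = 86179.2 s, so it loses 221 s.

lose 221 s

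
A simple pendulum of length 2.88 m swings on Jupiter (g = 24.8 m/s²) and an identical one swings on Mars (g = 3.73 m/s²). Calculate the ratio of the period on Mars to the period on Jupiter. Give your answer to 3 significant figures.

2.58

T ∝ 1/√g, so T₂/T₁ = √(g₁/g₂) = √(24.8/3.73) = 2.58.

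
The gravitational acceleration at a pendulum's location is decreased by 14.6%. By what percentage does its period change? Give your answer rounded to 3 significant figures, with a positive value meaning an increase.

8.21%

T ∝ 1/√g, so T'/T = 1/√(0.8540) = 1.082.
Percentage change in T = (1.082 − 1) × 100% = 8.21%.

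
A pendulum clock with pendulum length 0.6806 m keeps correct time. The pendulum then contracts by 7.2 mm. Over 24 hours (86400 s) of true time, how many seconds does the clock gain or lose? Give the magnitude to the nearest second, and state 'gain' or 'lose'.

gain 461 s

T ∝ √L, so T'/T = √(0.67340/0.6806) = 0.994696.
In 86400 s of true time the clock registers 86400/0.994696 = 86860.7 s, so it gains 461 s.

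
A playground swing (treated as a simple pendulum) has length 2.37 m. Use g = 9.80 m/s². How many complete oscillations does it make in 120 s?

38

T = 2π√(L/g) = 2π√(2.37/9.80) = 3.090 s.
Number of complete oscillations = ⌊120/3.090⌋ = ⌊38.84⌋ = 38.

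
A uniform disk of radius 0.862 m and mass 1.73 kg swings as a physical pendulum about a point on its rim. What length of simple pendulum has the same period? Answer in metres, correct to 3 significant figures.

1.29 m

The equivalent simple-pendulum length is L_eq = I/(md), where I is about the pivot and d = 0.8620 m.
I_cm = ½mR² = 0.6427 kg·m², so I = I_cm + md² = 0.6427 + 1.285 = 1.928 kg·m².
L_eq = 1.928/(1.73 × 0.8620) = 1.29 m.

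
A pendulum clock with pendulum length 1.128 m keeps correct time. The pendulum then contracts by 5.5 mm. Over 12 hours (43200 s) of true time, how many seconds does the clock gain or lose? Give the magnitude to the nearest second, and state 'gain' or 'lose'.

gain 106 s

T ∝ √L, so T'/T = √(1.12250/1.128) = 0.997559.
In 43200 s of true time the clock registers 43200/0.997559 = 43305.7 s, so it gains 106 s.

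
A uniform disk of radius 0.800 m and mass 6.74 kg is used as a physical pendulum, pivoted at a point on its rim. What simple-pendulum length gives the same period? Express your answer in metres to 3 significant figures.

The equivalent simple-pendulum length is L_eq = I/(md), where I is about the pivot and d = 0.8000 m.
I_cm = ½mR² = 2.157 kg·m², so I = I_cm + md² = 2.157 + 4.314 = 6.470 kg·m².
L_eq = 6.470/(6.74 × 0.8000) = 1.20 m.

1.20 m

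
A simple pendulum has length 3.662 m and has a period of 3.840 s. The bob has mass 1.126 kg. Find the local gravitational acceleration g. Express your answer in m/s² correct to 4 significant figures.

9.804 m/s²

From T = 2π√(L/g), g = 4π²L/T² = 4π² × 3.662/3.8400² = 9.804 m/s².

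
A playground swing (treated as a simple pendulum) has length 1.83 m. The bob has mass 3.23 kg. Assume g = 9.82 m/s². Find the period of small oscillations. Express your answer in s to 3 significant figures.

T = 2π√(L/g) = 2π√(1.83/9.82) = 2π × 0.4317 = 2.71 s.

2.71 s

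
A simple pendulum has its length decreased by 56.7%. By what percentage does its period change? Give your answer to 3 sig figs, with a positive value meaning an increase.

T ∝ √L, so T'/T = √(0.4330) = 0.6580.
Percentage change in T = (0.6580 − 1) × 100% = -34.2%.

-34.2%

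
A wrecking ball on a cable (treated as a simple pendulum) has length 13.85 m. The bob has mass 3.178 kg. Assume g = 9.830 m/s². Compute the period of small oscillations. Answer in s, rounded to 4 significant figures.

T = 2π√(L/g) = 2π√(13.85/9.830) = 2π × 1.1870 = 7.458 s.

7.458 s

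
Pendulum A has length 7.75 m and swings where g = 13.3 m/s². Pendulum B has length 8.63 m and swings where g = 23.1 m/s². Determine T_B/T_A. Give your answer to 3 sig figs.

T = 2π√(L/g), so T_B/T_A = √((L_B/g_B)/(L_A/g_A)) = √((8.63/23.1)/(7.75/13.3)) = 0.801.

0.801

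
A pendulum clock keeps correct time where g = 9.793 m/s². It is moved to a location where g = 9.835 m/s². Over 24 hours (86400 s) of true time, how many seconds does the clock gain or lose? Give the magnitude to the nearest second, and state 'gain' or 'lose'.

The clock's period scales as T ∝ 1/√g, so T'/T = √(9.793/9.835) = 0.997862.
In 86400 s of true time the clock registers 86400/0.997862 = 86585.1 s, so it gains 185 s.

gain 185 s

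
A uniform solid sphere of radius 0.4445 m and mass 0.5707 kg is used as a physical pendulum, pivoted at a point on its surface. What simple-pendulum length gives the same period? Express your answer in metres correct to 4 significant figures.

0.6223 m

The equivalent simple-pendulum length is L_eq = I/(md), where I is about the pivot and d = 0.44450 m.
I_cm = (2/5)mR² = 0.045104 kg·m², so I = I_cm + md² = 0.045104 + 0.11276 = 0.15786 kg·m².
L_eq = 0.15786/(0.5707 × 0.44450) = 0.6223 m.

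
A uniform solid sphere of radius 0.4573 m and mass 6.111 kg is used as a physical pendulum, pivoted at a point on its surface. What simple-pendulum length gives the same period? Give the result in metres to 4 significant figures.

0.6402 m

The equivalent simple-pendulum length is L_eq = I/(md), where I is about the pivot and d = 0.45730 m.
I_cm = (2/5)mR² = 0.51118 kg·m², so I = I_cm + md² = 0.51118 + 1.2780 = 1.7891 kg·m².
L_eq = 1.7891/(6.111 × 0.45730) = 0.6402 m.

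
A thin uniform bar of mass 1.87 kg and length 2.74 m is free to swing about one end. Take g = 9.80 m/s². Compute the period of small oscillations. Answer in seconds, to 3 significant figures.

2.71 s

For a physical pendulum T = 2π√(I/(mgd)), with d = 1.370 m from pivot to centre of mass.
I_cm = mL²/12 = 1.87 × 2.74²/12 = 1.170 kg·m²; I = I_cm + md² = 1.170 + 1.87 × 1.370² = 4.680 kg·m².
T = 2π√(4.680/(1.87 × 9.80 × 1.370)) = 2.71 s.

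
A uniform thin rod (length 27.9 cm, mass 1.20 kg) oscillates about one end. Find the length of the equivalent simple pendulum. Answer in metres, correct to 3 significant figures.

0.186 m

The equivalent simple-pendulum length is L_eq = I/(md), where I is about the pivot and d = 0.1395 m.
I_cm = (1/12)mL² = 0.007784 kg·m², so I = I_cm + md² = 0.007784 + 0.02335 = 0.03114 kg·m².
L_eq = 0.03114/(1.20 × 0.1395) = 0.186 m.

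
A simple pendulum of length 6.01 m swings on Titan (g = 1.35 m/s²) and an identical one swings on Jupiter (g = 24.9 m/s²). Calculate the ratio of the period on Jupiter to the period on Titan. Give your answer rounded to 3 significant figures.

T ∝ 1/√g, so T₂/T₁ = √(g₁/g₂) = √(1.35/24.9) = 0.233.

0.233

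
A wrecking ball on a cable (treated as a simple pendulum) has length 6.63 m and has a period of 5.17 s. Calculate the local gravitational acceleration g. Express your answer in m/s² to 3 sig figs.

9.79 m/s²

From T = 2π√(L/g), g = 4π²L/T² = 4π² × 6.63/5.170² = 9.79 m/s².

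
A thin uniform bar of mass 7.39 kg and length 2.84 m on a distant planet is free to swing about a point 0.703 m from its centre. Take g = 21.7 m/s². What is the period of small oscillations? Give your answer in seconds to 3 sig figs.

For a physical pendulum T = 2π√(I/(mgd)), with d = 0.7030 m from pivot to centre of mass.
I_cm = mL²/12 = 7.39 × 2.84²/12 = 4.967 kg·m²; I = I_cm + md² = 4.967 + 7.39 × 0.7030² = 8.619 kg·m².
T = 2π√(8.619/(7.39 × 21.7 × 0.7030)) = 1.74 s.

1.74 s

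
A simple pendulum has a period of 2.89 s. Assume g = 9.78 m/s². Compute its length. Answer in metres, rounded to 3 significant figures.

2.07 m

From T = 2π√(L/g), L = gT²/(4π²) = 9.78 × 2.890²/(4π²) = 2.07 m.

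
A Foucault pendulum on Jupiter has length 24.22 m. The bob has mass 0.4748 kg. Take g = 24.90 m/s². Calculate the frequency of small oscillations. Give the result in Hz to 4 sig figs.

T = 2π√(L/g) = 2π√(24.22/24.90) = 6.1968 s, so f = 1/T = 0.1614 Hz.

0.1614 Hz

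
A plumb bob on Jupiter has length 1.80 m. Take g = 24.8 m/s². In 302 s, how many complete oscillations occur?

178

T = 2π√(L/g) = 2π√(1.80/24.8) = 1.693 s.
Number of complete oscillations = ⌊302/1.693⌋ = ⌊178.4⌋ = 178.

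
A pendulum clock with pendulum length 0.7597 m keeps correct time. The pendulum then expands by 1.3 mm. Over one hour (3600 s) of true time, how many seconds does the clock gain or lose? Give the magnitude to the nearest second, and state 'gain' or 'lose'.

lose 3 s

T ∝ √L, so T'/T = √(0.76100/0.7597) = 1.00086.
In 3600 s of true time the clock registers 3600/1.00086 = 3596.9 s, so it loses 3 s.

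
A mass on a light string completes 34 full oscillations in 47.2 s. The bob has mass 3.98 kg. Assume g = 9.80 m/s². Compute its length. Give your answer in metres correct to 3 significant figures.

0.478 m

T = 47.2/34 = 1.388 s.
From T = 2π√(L/g), L = gT²/(4π²) = 9.80 × 1.388²/(4π²) = 0.478 m.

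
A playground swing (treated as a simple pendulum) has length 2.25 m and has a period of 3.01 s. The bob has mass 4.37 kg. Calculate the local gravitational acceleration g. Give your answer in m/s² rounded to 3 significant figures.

9.80 m/s²

From T = 2π√(L/g), g = 4π²L/T² = 4π² × 2.25/3.010² = 9.80 m/s².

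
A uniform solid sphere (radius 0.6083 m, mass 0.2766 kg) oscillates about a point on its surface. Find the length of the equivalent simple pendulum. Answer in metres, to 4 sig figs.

0.8516 m

The equivalent simple-pendulum length is L_eq = I/(md), where I is about the pivot and d = 0.60830 m.
I_cm = (2/5)mR² = 0.040940 kg·m², so I = I_cm + md² = 0.040940 + 0.10235 = 0.14329 kg·m².
L_eq = 0.14329/(0.2766 × 0.60830) = 0.8516 m.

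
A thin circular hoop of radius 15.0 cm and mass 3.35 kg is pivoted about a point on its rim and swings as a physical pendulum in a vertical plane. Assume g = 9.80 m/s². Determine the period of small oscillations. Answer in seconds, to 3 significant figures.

1.10 s

I_cm = mr² = 0.07537 kg·m². The pivot is at distance d = 0.150 m from the centre of mass.
By the parallel-axis theorem, I = I_cm + md² = 0.07537 + 0.07537 = 0.1507 kg·m².
T = 2π√(I/(mgd)) = 2π√(0.1507/(3.35 × 9.80 × 0.150)) = 1.10 s.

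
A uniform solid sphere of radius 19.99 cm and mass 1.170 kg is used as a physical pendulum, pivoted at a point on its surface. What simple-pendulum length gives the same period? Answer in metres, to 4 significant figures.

0.2799 m

The equivalent simple-pendulum length is L_eq = I/(md), where I is about the pivot and d = 0.19990 m.
I_cm = (2/5)mR² = 0.018701 kg·m², so I = I_cm + md² = 0.018701 + 0.046753 = 0.065454 kg·m².
L_eq = 0.065454/(1.170 × 0.19990) = 0.2799 m.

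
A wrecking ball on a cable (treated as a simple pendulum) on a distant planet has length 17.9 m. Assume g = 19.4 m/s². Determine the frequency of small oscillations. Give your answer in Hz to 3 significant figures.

0.166 Hz

T = 2π√(L/g) = 2π√(17.9/19.4) = 6.035 s, so f = 1/T = 0.166 Hz.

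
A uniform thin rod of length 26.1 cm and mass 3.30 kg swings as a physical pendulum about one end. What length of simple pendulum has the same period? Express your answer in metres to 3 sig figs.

0.174 m

The equivalent simple-pendulum length is L_eq = I/(md), where I is about the pivot and d = 0.1305 m.
I_cm = (1/12)mL² = 0.01873 kg·m², so I = I_cm + md² = 0.01873 + 0.05620 = 0.07493 kg·m².
L_eq = 0.07493/(3.30 × 0.1305) = 0.174 m.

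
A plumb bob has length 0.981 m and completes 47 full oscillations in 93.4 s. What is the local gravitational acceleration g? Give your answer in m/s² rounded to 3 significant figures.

9.81 m/s²

T = 93.4/47 = 1.987 s.
From T = 2π√(L/g), g = 4π²L/T² = 4π² × 0.981/1.987² = 9.81 m/s².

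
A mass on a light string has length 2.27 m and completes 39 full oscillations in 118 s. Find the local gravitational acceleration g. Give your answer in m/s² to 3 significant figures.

9.79 m/s²

T = 118/39 = 3.026 s.
From T = 2π√(L/g), g = 4π²L/T² = 4π² × 2.27/3.026² = 9.79 m/s².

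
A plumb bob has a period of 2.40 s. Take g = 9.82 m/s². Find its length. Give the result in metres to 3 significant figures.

From T = 2π√(L/g), L = gT²/(4π²) = 9.82 × 2.400²/(4π²) = 1.43 m.

1.43 m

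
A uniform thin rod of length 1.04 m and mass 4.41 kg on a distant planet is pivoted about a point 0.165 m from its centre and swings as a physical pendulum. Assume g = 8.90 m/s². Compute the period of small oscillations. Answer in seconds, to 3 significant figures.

1.78 s

For a physical pendulum T = 2π√(I/(mgd)), with d = 0.1650 m from pivot to centre of mass.
I_cm = mL²/12 = 4.41 × 1.04²/12 = 0.3975 kg·m²; I = I_cm + md² = 0.3975 + 4.41 × 0.1650² = 0.5176 kg·m².
T = 2π√(0.5176/(4.41 × 8.90 × 0.1650)) = 1.78 s.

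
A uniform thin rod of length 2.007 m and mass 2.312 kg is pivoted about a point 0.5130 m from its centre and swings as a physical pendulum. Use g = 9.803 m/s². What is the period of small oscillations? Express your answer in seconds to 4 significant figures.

2.168 s

For a physical pendulum T = 2π√(I/(mgd)), with d = 0.51300 m from pivot to centre of mass.
I_cm = mL²/12 = 2.312 × 2.007²/12 = 0.77607 kg·m²; I = I_cm + md² = 0.77607 + 2.312 × 0.51300² = 1.3845 kg·m².
T = 2π√(1.3845/(2.312 × 9.803 × 0.51300)) = 2.168 s.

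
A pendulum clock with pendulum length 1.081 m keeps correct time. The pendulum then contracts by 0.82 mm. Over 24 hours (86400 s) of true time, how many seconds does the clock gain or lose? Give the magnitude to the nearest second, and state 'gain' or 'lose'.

gain 33 s

T ∝ √L, so T'/T = √(1.08018/1.081) = 0.999621.
In 86400 s of true time the clock registers 86400/0.999621 = 86432.8 s, so it gains 33 s.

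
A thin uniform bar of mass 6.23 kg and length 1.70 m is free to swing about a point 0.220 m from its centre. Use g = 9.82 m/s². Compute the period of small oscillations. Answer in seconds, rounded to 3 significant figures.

2.30 s

For a physical pendulum T = 2π√(I/(mgd)), with d = 0.2200 m from pivot to centre of mass.
I_cm = mL²/12 = 6.23 × 1.70²/12 = 1.500 kg·m²; I = I_cm + md² = 1.500 + 6.23 × 0.2200² = 1.802 kg·m².
T = 2π√(1.802/(6.23 × 9.82 × 0.2200)) = 2.30 s.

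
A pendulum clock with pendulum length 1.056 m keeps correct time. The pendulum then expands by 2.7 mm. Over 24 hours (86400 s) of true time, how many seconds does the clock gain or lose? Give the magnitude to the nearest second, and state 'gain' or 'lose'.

T ∝ √L, so T'/T = √(1.05870/1.056) = 1.00128.
In 86400 s of true time the clock registers 86400/1.00128 = 86289.8 s, so it loses 110 s.

lose 110 s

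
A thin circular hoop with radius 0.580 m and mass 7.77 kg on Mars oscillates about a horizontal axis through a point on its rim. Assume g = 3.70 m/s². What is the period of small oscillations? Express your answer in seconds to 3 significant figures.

3.52 s

I_cm = mr² = 2.614 kg·m². The pivot is at distance d = 0.580 m from the centre of mass.
By the parallel-axis theorem, I = I_cm + md² = 2.614 + 2.614 = 5.228 kg·m².
T = 2π√(I/(mgd)) = 2π√(5.228/(7.77 × 3.70 × 0.580)) = 3.52 s.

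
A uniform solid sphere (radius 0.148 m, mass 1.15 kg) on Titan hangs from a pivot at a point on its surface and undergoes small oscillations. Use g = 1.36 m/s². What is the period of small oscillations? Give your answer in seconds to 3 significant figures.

2.45 s

I_cm = (2/5)mr² = 0.01008 kg·m². The pivot is at distance d = 0.148 m from the centre of mass.
By the parallel-axis theorem, I = I_cm + md² = 0.01008 + 0.02519 = 0.03527 kg·m².
T = 2π√(I/(mgd)) = 2π√(0.03527/(1.15 × 1.36 × 0.148)) = 2.45 s.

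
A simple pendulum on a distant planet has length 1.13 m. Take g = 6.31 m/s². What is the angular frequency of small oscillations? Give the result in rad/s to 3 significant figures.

ω = √(g/L) = √(6.31/1.13) = 2.36 rad/s.

2.36 rad/s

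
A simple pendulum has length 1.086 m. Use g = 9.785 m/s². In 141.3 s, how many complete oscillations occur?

T = 2π√(L/g) = 2π√(1.086/9.785) = 2.0932 s.
Number of complete oscillations = ⌊141.3/2.0932⌋ = ⌊67.504⌋ = 67.

67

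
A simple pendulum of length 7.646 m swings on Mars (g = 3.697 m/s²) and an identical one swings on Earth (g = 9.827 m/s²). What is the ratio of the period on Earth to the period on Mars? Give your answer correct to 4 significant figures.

T ∝ 1/√g, so T₂/T₁ = √(g₁/g₂) = √(3.697/9.827) = 0.6134.

0.6134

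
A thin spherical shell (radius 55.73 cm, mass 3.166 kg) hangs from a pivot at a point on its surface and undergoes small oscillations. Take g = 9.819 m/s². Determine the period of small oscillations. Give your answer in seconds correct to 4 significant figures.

1.932 s

I_cm = (2/3)mr² = 0.65554 kg·m². The pivot is at distance d = 0.5573 m from the centre of mass.
By the parallel-axis theorem, I = I_cm + md² = 0.65554 + 0.98331 = 1.6388 kg·m².
T = 2π√(I/(mgd)) = 2π√(1.6388/(3.166 × 9.819 × 0.5573)) = 1.932 s.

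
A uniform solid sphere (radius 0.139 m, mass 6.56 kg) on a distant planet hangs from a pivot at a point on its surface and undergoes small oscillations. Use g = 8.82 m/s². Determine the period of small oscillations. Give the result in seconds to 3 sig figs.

I_cm = (2/5)mr² = 0.05070 kg·m². The pivot is at distance d = 0.139 m from the centre of mass.
By the parallel-axis theorem, I = I_cm + md² = 0.05070 + 0.1267 = 0.1774 kg·m².
T = 2π√(I/(mgd)) = 2π√(0.1774/(6.56 × 8.82 × 0.139)) = 0.933 s.

0.933 s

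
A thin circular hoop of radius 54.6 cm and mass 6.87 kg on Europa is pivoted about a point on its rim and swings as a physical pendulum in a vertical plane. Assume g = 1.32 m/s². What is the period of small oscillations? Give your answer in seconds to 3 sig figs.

5.71 s

I_cm = mr² = 2.048 kg·m². The pivot is at distance d = 0.546 m from the centre of mass.
By the parallel-axis theorem, I = I_cm + md² = 2.048 + 2.048 = 4.096 kg·m².
T = 2π√(I/(mgd)) = 2π√(4.096/(6.87 × 1.32 × 0.546)) = 5.71 s.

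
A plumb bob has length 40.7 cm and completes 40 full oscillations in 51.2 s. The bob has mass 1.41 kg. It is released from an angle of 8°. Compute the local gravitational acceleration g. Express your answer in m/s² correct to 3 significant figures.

9.81 m/s²

T = 51.2/40 = 1.280 s.
From T = 2π√(L/g), g = 4π²L/T² = 4π² × 0.407/1.280² = 9.81 m/s².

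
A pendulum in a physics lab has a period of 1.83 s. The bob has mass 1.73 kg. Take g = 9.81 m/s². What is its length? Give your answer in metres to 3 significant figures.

0.832 m

From T = 2π√(L/g), L = gT²/(4π²) = 9.81 × 1.830²/(4π²) = 0.832 m.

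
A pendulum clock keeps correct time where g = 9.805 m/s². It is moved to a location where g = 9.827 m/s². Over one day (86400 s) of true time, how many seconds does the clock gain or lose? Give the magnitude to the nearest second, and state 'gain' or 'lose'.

gain 97 s

The clock's period scales as T ∝ 1/√g, so T'/T = √(9.805/9.827) = 0.998880.
In 86400 s of true time the clock registers 86400/0.998880 = 86496.9 s, so it gains 97 s.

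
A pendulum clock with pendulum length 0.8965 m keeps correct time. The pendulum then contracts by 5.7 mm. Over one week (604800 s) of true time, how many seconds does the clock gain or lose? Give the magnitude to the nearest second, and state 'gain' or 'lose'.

T ∝ √L, so T'/T = √(0.89080/0.8965) = 0.996816.
In 604800 s of true time the clock registers 604800/0.996816 = 606731.9 s, so it gains 1932 s.

gain 1932 s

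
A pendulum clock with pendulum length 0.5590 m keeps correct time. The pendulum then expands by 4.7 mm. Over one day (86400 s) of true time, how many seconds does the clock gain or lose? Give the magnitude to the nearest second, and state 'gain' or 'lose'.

lose 361 s

T ∝ √L, so T'/T = √(0.56370/0.5590) = 1.00420.
In 86400 s of true time the clock registers 86400/1.00420 = 86039.1 s, so it loses 361 s.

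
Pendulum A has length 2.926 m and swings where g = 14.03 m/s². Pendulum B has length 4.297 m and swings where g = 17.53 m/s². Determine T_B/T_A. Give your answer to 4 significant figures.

1.084

T = 2π√(L/g), so T_B/T_A = √((L_B/g_B)/(L_A/g_A)) = √((4.297/17.53)/(2.926/14.03)) = 1.084.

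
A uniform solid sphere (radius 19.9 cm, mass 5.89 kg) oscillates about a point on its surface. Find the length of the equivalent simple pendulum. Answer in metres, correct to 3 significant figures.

The equivalent simple-pendulum length is L_eq = I/(md), where I is about the pivot and d = 0.1990 m.
I_cm = (2/5)mR² = 0.09330 kg·m², so I = I_cm + md² = 0.09330 + 0.2332 = 0.3265 kg·m².
L_eq = 0.3265/(5.89 × 0.1990) = 0.279 m.

0.279 m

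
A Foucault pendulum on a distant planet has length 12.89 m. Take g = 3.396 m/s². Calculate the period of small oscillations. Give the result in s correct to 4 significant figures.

12.24 s

T = 2π√(L/g) = 2π√(12.89/3.396) = 2π × 1.9482 = 12.24 s.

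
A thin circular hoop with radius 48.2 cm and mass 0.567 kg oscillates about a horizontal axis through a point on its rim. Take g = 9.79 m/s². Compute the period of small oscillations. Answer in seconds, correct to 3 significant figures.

I_cm = mr² = 0.1317 kg·m². The pivot is at distance d = 0.482 m from the centre of mass.
By the parallel-axis theorem, I = I_cm + md² = 0.1317 + 0.1317 = 0.2635 kg·m².
T = 2π√(I/(mgd)) = 2π√(0.2635/(0.567 × 9.79 × 0.482)) = 1.97 s.

1.97 s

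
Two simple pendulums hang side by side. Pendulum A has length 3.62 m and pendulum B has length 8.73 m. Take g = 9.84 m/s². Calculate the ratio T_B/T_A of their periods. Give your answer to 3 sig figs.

T ∝ √L, so T_B/T_A = √(L_B/L_A) = √(8.73/3.62) = 1.55.

1.55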